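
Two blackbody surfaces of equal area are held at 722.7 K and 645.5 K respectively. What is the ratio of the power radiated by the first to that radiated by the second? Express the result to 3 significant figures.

P₁/P₂ ≈ 1.57

With equal areas, P₁/P₂ = (T₁/T₂)⁴ = (722.7/645.5)⁴ = 1.57.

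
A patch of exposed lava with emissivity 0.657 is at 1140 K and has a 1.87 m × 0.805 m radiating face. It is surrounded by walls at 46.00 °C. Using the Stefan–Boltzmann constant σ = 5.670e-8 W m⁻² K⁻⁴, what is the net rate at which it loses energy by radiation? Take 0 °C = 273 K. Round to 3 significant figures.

Surroundings: T = 46.00 °C + 273 = 319.00 K.
Area A = 1.87 × 0.805 = 1.50535 m².
Net radiated power P_net = εσA(T⁴ − T₀⁴) = 0.657×5.670×10⁻⁸×1.50535×(1140⁴ − 319.00⁴).
T⁴ − T₀⁴ = 1.68896×10¹² − 1.03553×10¹⁰ = 1.67860×10¹² K⁴, so P_net = 9.41×10⁴ W.

Net loss ≈ 9.41×10⁴ W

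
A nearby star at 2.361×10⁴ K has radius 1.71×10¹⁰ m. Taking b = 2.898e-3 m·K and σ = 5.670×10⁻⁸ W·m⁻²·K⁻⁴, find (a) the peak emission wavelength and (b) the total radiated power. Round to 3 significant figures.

λ_max ≈ 123 nm; P ≈ 6.47×10³¹ W

(a) λ_max = b/T = 2.898×10⁻³/2.361×10⁴ = 1.227×10⁻⁷ m = 123 nm.
Surface area A = 4πR² = 4π(1.71×10¹⁰ m)² = 3.67453×10²¹ m².
(b) P = σAT⁴ = 5.670×10⁻⁸×3.67453×10²¹×(2.361×10⁴)⁴ = 6.47×10³¹ W.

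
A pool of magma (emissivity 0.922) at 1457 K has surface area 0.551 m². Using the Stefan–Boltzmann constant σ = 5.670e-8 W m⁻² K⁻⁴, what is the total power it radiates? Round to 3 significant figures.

P ≈ 1.30×10⁵ W

Area A = 0.551 m².
P = εσAT⁴ = 0.922 × 5.670×10⁻⁸ × 0.551 × (1457)⁴ = 1.30×10⁵ W.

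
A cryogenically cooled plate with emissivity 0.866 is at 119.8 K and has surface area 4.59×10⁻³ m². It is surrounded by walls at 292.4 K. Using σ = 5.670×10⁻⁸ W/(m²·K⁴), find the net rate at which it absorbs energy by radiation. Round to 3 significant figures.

Net gain ≈ 1.60 W

Area A = 4.59×10⁻³ m².
Net radiated power P_net = εσA(T⁴ − T₀⁴) = 0.866×5.670×10⁻⁸×4.59×10⁻³×(119.8⁴ − 292.4⁴).
T⁴ − T₀⁴ = 2.05981×10⁸ − 7.30987×10⁹ = -7.10389×10⁹ K⁴, so P_net = -1.60 W — negative, meaning a net gain of 1.60 W.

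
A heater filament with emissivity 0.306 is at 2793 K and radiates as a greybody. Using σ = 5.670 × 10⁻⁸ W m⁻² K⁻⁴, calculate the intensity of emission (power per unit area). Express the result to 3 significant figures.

Stefan–Boltzmann: I = εσT⁴ = 0.306 × 5.670×10⁻⁸ × (2793)⁴ = 1.06×10⁶ W/m².

I ≈ 1.06×10⁶ W/m²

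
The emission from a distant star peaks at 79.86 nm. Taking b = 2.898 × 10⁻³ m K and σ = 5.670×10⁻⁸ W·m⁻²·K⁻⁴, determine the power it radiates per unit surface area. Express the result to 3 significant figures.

Wien's law: T = b/λ_max = 2.898×10⁻³/7.986×10⁻⁸ = 36288.5 K.
Then I = σT⁴ = 5.670×10⁻⁸×(36288.5)⁴ = 9.83×10¹⁰ W/m².

I ≈ 9.83×10¹⁰ W/m²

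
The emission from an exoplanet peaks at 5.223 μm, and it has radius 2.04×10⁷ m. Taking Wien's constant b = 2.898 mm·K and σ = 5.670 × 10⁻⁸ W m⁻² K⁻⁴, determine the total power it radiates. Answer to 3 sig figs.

Wien's law: T = b/λ_max = 2.898×10⁻³/5.223×10⁻⁶ = 554.854 K.
Surface area A = 4πR² = 4π(2.04×10⁷ m)² = 5.22962×10¹⁵ m².
Then P = σAT⁴ = 5.670×10⁻⁸×5.22962×10¹⁵×(554.854)⁴ = 2.81×10¹⁹ W.

P ≈ 2.81×10¹⁹ W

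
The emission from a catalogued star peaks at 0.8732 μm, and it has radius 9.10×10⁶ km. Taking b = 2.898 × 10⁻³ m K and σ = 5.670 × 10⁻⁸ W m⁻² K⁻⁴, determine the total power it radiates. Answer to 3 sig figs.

Wien's law: T = b/λ_max = 2.898×10⁻³/8.732×10⁻⁷ = 3318.83 K.
Surface area A = 4πR² = 4π(9.10×10⁹ m)² = 1.04062×10²¹ m².
Then P = σAT⁴ = 5.670×10⁻⁸×1.04062×10²¹×(3318.83)⁴ = 7.16×10²⁷ W.

P ≈ 7.16×10²⁷ W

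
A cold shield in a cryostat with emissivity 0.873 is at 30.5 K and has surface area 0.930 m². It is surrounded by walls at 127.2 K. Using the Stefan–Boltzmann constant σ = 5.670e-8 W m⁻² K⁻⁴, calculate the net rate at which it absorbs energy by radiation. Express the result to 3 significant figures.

Area A = 0.930 m².
Net radiated power P_net = εσA(T⁴ − T₀⁴) = 0.873×5.670×10⁻⁸×0.930×(30.5⁴ − 127.2⁴).
T⁴ − T₀⁴ = 8.65365×10⁵ − 2.61787×10⁸ = -2.60922×10⁸ K⁴, so P_net = -12.0 W — negative, meaning a net gain of 12.0 W.

Net gain ≈ 12.0 W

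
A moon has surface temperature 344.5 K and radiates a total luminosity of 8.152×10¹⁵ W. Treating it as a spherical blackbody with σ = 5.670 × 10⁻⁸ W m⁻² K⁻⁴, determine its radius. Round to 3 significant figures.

L = 4πR²σT⁴ ⇒ R = √(L/(4πσT⁴)).
σT⁴ = 798.620 W/m², so R = √(8.152×10¹⁵/(4π×798.620)) = 9.01×10⁵ m.

R ≈ 9.01×10⁵ m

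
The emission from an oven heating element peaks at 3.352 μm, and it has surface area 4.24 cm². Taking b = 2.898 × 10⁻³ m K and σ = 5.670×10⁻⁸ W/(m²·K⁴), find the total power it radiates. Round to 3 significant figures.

Wien's law: T = b/λ_max = 2.898×10⁻³/3.352×10⁻⁶ = 864.558 K.
Area A = 4.24 cm² = 4.24×10⁻⁴ m².
Then P = σAT⁴ = 5.670×10⁻⁸×4.24×10⁻⁴×(864.558)⁴ = 13.4 W.

P ≈ 13.4 W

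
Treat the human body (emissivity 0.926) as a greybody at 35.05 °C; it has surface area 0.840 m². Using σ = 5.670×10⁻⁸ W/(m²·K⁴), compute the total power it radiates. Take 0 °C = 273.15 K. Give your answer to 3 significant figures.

T = 35.05 °C + 273.15 = 308.20 K.
Area A = 0.840 m².
P = εσAT⁴ = 0.926 × 5.670×10⁻⁸ × 0.840 × (308.20)⁴ = 398 W.

P ≈ 398 W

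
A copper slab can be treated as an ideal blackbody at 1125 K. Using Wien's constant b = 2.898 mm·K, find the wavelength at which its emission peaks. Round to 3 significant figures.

λ_max ≈ 2.58 μm

Wien's displacement law: λ_max = b/T = (2.898×10⁻³ m·K)/(1125 K) = 2.576×10⁻⁶ m.
That is 2.58 μm, in the infrared range.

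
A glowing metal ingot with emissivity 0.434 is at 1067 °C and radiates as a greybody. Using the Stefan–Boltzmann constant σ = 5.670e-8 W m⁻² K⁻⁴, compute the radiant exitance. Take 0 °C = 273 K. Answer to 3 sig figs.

T = 1067 °C + 273 = 1340 K.
Stefan–Boltzmann: I = εσT⁴ = 0.434 × 5.670×10⁻⁸ × (1340)⁴ = 7.93×10⁴ W/m².

I ≈ 7.93×10⁴ W/m²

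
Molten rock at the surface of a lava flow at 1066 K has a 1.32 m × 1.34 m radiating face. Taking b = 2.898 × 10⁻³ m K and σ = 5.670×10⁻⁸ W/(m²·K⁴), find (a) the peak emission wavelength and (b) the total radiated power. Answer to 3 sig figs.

(a) λ_max = b/T = 2.898×10⁻³/1066 = 2.719×10⁻⁶ m = 2.72×10³ nm.
Area A = 1.32 × 1.34 = 1.7688 m².
(b) P = σAT⁴ = 5.670×10⁻⁸×1.7688×(1066)⁴ = 1.30×10⁵ W.

λ_max ≈ 2.72×10³ nm; P ≈ 1.30×10⁵ W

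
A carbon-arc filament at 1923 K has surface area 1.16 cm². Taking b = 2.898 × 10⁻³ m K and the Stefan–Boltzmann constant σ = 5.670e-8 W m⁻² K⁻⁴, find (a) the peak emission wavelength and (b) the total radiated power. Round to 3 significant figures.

λ_max ≈ 1.51×10³ nm; P ≈ 89.9 W

(a) λ_max = b/T = 2.898×10⁻³/1923 = 1.507×10⁻⁶ m = 1.51×10³ nm.
Area A = 1.16 cm² = 1.16×10⁻⁴ m².
(b) P = σAT⁴ = 5.670×10⁻⁸×1.16×10⁻⁴×(1923)⁴ = 89.9 W.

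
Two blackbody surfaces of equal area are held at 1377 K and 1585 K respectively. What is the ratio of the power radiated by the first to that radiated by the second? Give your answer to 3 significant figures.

With equal areas, P₁/P₂ = (T₁/T₂)⁴ = (1377/1585)⁴ = 0.570.

P₁/P₂ ≈ 0.570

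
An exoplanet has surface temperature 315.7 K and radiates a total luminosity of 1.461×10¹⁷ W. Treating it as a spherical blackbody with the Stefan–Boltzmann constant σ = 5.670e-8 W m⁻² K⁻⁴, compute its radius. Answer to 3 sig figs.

L = 4πR²σT⁴ ⇒ R = √(L/(4πσT⁴)).
σT⁴ = 563.224 W/m², so R = √(1.461×10¹⁷/(4π×563.224)) = 4.54×10⁶ m.

R ≈ 4.54×10⁶ m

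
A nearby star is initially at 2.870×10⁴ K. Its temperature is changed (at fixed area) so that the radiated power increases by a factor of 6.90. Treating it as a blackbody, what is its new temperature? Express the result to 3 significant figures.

T₂ ≈ 4.65×10⁴ K

P ∝ T⁴, so T₂/T₁ = (P₂/P₁)^(1/4) = (6.90)^(1/4) = 1.62074.
T₂ = 2.870×10⁴ × 1.62074 = 4.65×10⁴ K.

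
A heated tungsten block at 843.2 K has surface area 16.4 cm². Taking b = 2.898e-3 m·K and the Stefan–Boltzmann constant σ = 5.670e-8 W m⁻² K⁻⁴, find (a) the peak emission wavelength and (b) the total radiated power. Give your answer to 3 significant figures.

(a) λ_max = b/T = 2.898×10⁻³/843.2 = 3.437×10⁻⁶ m = 3.44 μm.
Area A = 16.4 cm² = 1.64×10⁻³ m².
(b) P = σAT⁴ = 5.670×10⁻⁸×1.64×10⁻³×(843.2)⁴ = 47.0 W.

λ_max ≈ 3.44 μm; P ≈ 47.0 W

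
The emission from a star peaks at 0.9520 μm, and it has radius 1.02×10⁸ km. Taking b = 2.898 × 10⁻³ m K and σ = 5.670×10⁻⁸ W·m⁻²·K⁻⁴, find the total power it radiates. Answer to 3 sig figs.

Wien's law: T = b/λ_max = 2.898×10⁻³/9.520×10⁻⁷ = 3044.12 K.
Surface area A = 4πR² = 4π(1.02×10¹¹ m)² = 1.30741×10²³ m².
Then P = σAT⁴ = 5.670×10⁻⁸×1.30741×10²³×(3044.12)⁴ = 6.37×10²⁹ W.

P ≈ 6.37×10²⁹ W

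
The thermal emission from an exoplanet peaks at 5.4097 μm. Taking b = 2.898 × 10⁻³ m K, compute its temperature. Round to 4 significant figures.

T ≈ 535.7 K

Wien's law gives T = b/λ_max = (2.898×10⁻³ m·K)/(5.4097×10⁻⁶ m) = 535.7 K.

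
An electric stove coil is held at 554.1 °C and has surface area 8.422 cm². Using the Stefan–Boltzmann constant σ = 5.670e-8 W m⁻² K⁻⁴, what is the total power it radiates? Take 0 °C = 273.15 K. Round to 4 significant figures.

T = 554.1 °C + 273.15 = 827.25 K.
Area A = 8.422 cm² = 8.422×10⁻⁴ m².
P = σAT⁴ = 5.670×10⁻⁸ × 8.422×10⁻⁴ × (827.25)⁴ = 22.36 W.

P ≈ 22.36 W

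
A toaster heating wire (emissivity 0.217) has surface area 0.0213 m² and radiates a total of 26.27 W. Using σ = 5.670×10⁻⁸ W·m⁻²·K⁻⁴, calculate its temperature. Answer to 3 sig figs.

T ≈ 563 K

Area A = 0.0213 m².
P = εσAT⁴ ⇒ T = (P/(εσA))^(1/4) = (26.27/(0.217×5.670×10⁻⁸×0.0213))^(1/4) = 563 K.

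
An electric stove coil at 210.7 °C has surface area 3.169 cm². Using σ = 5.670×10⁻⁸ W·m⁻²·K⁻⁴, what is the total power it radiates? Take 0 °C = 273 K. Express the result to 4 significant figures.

P ≈ 0.9836 W

T = 210.7 °C + 273 = 483.7 K.
Area A = 3.169 cm² = 3.169×10⁻⁴ m².
P = σAT⁴ = 5.670×10⁻⁸ × 3.169×10⁻⁴ × (483.7)⁴ = 0.9836 W.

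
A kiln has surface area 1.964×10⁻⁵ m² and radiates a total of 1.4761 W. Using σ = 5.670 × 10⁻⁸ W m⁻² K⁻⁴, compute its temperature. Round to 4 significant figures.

T ≈ 1073 K

Area A = 1.964×10⁻⁵ m².
P = σAT⁴ ⇒ T = (P/(σA))^(1/4) = (1.4761/(5.670×10⁻⁸×1.964×10⁻⁵))^(1/4) = 1073 K.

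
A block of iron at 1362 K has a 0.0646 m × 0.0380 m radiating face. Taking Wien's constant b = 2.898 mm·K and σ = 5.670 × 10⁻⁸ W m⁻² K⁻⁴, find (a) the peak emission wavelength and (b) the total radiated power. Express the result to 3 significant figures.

(a) λ_max = b/T = 2.898×10⁻³/1362 = 2.128×10⁻⁶ m = 2.13×10³ nm.
Area A = 0.0646 × 0.0380 = 2.4548×10⁻³ m².
(b) P = σAT⁴ = 5.670×10⁻⁸×2.4548×10⁻³×(1362)⁴ = 479 W.

λ_max ≈ 2.13×10³ nm; P ≈ 479 W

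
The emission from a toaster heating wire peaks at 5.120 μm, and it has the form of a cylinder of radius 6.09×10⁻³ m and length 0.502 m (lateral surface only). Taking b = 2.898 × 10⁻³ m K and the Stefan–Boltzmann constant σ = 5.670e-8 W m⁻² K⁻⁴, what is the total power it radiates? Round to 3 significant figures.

Wien's law: T = b/λ_max = 2.898×10⁻³/5.120×10⁻⁶ = 566.016 K.
Lateral area A = 2πrL = 2π×6.09×10⁻³×0.502 = 0.0192088 m².
Then P = σAT⁴ = 5.670×10⁻⁸×0.0192088×(566.016)⁴ = 112 W.

P ≈ 112 W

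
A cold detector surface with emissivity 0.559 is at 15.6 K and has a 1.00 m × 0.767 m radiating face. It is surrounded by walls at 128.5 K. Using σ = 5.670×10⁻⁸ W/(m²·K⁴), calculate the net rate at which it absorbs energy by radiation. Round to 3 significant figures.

Area A = 1.00 × 0.767 = 0.767 m².
Net radiated power P_net = εσA(T⁴ − T₀⁴) = 0.559×5.670×10⁻⁸×0.767×(15.6⁴ − 128.5⁴).
T⁴ − T₀⁴ = 59224.1 − 2.72654×10⁸ = -2.72595×10⁸ K⁴, so P_net = -6.63 W — negative, meaning a net gain of 6.63 W.

Net gain ≈ 6.63 W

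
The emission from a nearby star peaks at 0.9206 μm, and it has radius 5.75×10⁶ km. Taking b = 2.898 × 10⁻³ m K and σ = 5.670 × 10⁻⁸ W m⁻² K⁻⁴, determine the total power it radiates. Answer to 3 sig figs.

P ≈ 2.31×10²⁷ W

Wien's law: T = b/λ_max = 2.898×10⁻³/9.206×10⁻⁷ = 3147.95 K.
Surface area A = 4πR² = 4π(5.75×10⁹ m)² = 4.15476×10²⁰ m².
Then P = σAT⁴ = 5.670×10⁻⁸×4.15476×10²⁰×(3147.95)⁴ = 2.31×10²⁷ W.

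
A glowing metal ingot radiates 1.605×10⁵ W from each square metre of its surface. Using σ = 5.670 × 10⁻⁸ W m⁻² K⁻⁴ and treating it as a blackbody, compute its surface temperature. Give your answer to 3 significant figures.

I = σT⁴, so T = (I/σ)^(1/4) = (1.605×10⁵/(5.670×10⁻⁸))^(1/4) = 1.30×10³ K.

T ≈ 1.30×10³ K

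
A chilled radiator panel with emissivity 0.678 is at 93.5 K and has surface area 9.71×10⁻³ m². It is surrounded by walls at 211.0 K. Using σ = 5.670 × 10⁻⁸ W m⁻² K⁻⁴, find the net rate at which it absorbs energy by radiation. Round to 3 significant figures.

Net gain ≈ 0.711 W

Area A = 9.71×10⁻³ m².
Net radiated power P_net = εσA(T⁴ − T₀⁴) = 0.678×5.670×10⁻⁸×9.71×10⁻³×(93.5⁴ − 211.0⁴).
T⁴ − T₀⁴ = 7.64269×10⁷ − 1.98212×10⁹ = -1.90569×10⁹ K⁴, so P_net = -0.711 W — negative, meaning a net gain of 0.711 W.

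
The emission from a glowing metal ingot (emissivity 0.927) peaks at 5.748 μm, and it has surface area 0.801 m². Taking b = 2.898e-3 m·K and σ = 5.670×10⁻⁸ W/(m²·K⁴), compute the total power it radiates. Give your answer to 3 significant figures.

P ≈ 2.72×10³ W

Wien's law: T = b/λ_max = 2.898×10⁻³/5.748×10⁻⁶ = 504.175 K.
Area A = 0.801 m².
Then P = εσAT⁴ = 0.927×5.670×10⁻⁸×0.801×(504.175)⁴ = 2.72×10³ W.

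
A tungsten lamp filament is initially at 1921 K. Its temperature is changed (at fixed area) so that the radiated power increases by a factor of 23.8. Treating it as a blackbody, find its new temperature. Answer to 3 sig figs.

T₂ ≈ 4.24×10³ K

P ∝ T⁴, so T₂/T₁ = (P₂/P₁)^(1/4) = (23.8)^(1/4) = 2.20874.
T₂ = 1921 × 2.20874 = 4.24×10³ K.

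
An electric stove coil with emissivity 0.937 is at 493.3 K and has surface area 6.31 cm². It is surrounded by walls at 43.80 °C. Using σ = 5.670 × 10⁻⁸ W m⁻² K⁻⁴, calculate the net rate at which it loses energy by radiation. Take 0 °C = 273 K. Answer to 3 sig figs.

Surroundings: T = 43.80 °C + 273 = 316.80 K.
Area A = 6.31 cm² = 6.31×10⁻⁴ m².
Net radiated power P_net = εσA(T⁴ − T₀⁴) = 0.937×5.670×10⁻⁸×6.31×10⁻⁴×(493.3⁴ − 316.80⁴).
T⁴ − T₀⁴ = 5.92167×10¹⁰ − 1.00726×10¹⁰ = 4.91441×10¹⁰ K⁴, so P_net = 1.65 W.

Net loss ≈ 1.65 W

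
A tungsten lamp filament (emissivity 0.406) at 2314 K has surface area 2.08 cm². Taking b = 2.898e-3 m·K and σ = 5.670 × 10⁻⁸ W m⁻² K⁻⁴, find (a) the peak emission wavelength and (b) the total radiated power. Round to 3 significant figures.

(a) λ_max = b/T = 2.898×10⁻³/2314 = 1.252×10⁻⁶ m = 1.25×10³ nm.
Area A = 2.08 cm² = 2.08×10⁻⁴ m².
(b) P = εσAT⁴ = 0.406×5.670×10⁻⁸×2.08×10⁻⁴×(2314)⁴ = 137 W.

λ_max ≈ 1.25×10³ nm; P ≈ 137 W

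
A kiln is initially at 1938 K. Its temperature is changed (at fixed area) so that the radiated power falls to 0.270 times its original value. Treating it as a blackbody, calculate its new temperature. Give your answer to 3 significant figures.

T₂ ≈ 1.40×10³ K

P ∝ T⁴, so T₂/T₁ = (P₂/P₁)^(1/4) = (0.270)^(1/4) = 0.720843.
T₂ = 1938 × 0.720843 = 1.40×10³ K.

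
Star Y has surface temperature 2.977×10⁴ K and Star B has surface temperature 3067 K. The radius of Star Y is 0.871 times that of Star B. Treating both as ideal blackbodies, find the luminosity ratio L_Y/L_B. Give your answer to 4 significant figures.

L ∝ R²T⁴, so L_Y/L_B = (R_Y/R_B)²(T_Y/T_B)⁴ = (0.871)² × (2.977×10⁴/3067)⁴ = 0.758641 × 8876.88 = 6734.

L_Y/L_B ≈ 6734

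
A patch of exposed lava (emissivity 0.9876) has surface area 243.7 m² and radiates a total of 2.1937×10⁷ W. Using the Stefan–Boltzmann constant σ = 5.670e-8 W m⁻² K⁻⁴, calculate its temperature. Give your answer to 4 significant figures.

Area A = 243.7 m².
P = εσAT⁴ ⇒ T = (P/(εσA))^(1/4) = (2.1937×10⁷/(0.9876×5.670×10⁻⁸×243.7))^(1/4) = 1126 K.

T ≈ 1126 K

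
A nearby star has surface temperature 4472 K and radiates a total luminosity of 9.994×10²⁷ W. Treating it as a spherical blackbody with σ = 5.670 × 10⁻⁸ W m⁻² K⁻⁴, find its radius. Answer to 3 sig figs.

L = 4πR²σT⁴ ⇒ R = √(L/(4πσT⁴)).
σT⁴ = 2.26772×10⁷ W/m², so R = √(9.994×10²⁷/(4π×2.26772×10⁷)) = 5.92×10⁹ m.

R ≈ 5.92×10⁹ m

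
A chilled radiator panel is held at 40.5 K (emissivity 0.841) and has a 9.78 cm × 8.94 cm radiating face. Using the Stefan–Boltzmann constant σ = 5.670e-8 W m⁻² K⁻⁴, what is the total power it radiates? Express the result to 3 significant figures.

P ≈ 1.12×10⁻³ W

Area A = 0.0978 × 0.0894 = 8.74332×10⁻³ m².
P = εσAT⁴ = 0.841 × 5.670×10⁻⁸ × 8.74332×10⁻³ × (40.5)⁴ = 1.12×10⁻³ W.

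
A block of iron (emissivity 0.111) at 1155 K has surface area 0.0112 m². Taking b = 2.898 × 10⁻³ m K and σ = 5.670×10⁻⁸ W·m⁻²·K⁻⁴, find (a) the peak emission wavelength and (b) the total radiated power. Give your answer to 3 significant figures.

(a) λ_max = b/T = 2.898×10⁻³/1155 = 2.509×10⁻⁶ m = 2.51 μm.
Area A = 0.0112 m².
(b) P = εσAT⁴ = 0.111×5.670×10⁻⁸×0.0112×(1155)⁴ = 125 W.

λ_max ≈ 2.51 μm; P ≈ 125 W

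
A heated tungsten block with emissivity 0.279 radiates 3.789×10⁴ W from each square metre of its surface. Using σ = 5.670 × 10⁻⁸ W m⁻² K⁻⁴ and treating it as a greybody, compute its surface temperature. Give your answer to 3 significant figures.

I = εσT⁴, so T = (I/εσ)^(1/4) = (3.789×10⁴/(0.279×5.670×10⁻⁸))^(1/4) = 1.24×10³ K.

T ≈ 1.24×10³ K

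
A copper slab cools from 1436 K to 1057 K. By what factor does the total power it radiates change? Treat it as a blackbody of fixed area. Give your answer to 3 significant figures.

P ∝ T⁴, so P₂/P₁ = (T₂/T₁)⁴ = (1057/1436)⁴ = (0.736072)⁴ = 0.294.

P₂/P₁ ≈ 0.294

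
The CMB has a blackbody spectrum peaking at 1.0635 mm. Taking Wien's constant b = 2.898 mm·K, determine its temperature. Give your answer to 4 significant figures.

Wien's law gives T = b/λ_max = (2.898×10⁻³ m·K)/(1.0635×10⁻³ m) = 2.725 K.

T ≈ 2.725 K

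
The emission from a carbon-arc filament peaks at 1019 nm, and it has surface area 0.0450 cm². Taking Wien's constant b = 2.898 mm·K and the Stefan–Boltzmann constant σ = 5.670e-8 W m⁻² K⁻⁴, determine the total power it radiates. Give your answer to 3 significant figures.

P ≈ 16.7 W

Wien's law: T = b/λ_max = 2.898×10⁻³/1.019×10⁻⁶ = 2843.96 K.
Area A = 0.0450 cm² = 4.50×10⁻⁶ m².
Then P = σAT⁴ = 5.670×10⁻⁸×4.50×10⁻⁶×(2843.96)⁴ = 16.7 W.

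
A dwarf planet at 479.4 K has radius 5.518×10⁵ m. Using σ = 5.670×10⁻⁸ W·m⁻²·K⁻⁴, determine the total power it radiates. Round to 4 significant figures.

P ≈ 1.146×10¹⁶ W

Surface area A = 4πR² = 4π(5.518×10⁵ m)² = 3.82625×10¹² m².
P = σAT⁴ = 5.670×10⁻⁸ × 3.82625×10¹² × (479.4)⁴ = 1.146×10¹⁶ W.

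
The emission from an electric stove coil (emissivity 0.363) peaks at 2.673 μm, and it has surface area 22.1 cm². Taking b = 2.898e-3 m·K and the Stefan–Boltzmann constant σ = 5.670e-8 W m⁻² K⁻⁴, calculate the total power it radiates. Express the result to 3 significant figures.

P ≈ 62.8 W

Wien's law: T = b/λ_max = 2.898×10⁻³/2.673×10⁻⁶ = 1084.18 K.
Area A = 22.1 cm² = 2.21×10⁻³ m².
Then P = εσAT⁴ = 0.363×5.670×10⁻⁸×2.21×10⁻³×(1084.18)⁴ = 62.8 W.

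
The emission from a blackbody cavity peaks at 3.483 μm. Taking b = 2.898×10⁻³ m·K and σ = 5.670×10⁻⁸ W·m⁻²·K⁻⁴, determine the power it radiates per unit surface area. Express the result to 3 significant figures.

I ≈ 2.72×10⁴ W/m²

Wien's law: T = b/λ_max = 2.898×10⁻³/3.483×10⁻⁶ = 832.041 K.
Then I = σT⁴ = 5.670×10⁻⁸×(832.041)⁴ = 2.72×10⁴ W/m².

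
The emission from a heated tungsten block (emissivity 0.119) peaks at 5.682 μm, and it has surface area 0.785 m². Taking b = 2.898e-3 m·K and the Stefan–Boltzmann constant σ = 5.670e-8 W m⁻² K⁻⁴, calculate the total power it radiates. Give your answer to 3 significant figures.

Wien's law: T = b/λ_max = 2.898×10⁻³/5.682×10⁻⁶ = 510.032 K.
Area A = 0.785 m².
Then P = εσAT⁴ = 0.119×5.670×10⁻⁸×0.785×(510.032)⁴ = 358 W.

P ≈ 358 W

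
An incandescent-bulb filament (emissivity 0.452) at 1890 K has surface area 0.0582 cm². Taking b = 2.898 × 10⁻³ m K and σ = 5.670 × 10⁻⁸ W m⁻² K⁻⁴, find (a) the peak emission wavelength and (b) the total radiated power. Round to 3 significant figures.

(a) λ_max = b/T = 2.898×10⁻³/1890 = 1.533×10⁻⁶ m = 1.53×10³ nm.
Area A = 0.0582 cm² = 5.82×10⁻⁶ m².
(b) P = εσAT⁴ = 0.452×5.670×10⁻⁸×5.82×10⁻⁶×(1890)⁴ = 1.90 W.

λ_max ≈ 1.53×10³ nm; P ≈ 1.90 W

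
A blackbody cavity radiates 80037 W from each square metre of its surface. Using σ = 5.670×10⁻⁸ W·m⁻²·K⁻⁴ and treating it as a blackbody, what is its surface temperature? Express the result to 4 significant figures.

I = σT⁴, so T = (I/σ)^(1/4) = (80037/(5.670×10⁻⁸))^(1/4) = 1090 K.

T ≈ 1090 K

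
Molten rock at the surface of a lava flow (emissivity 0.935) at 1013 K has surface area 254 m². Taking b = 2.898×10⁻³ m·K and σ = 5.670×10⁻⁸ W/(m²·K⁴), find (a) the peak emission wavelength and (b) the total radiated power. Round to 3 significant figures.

(a) λ_max = b/T = 2.898×10⁻³/1013 = 2.861×10⁻⁶ m = 2.86×10³ nm.
Area A = 254 m².
(b) P = εσAT⁴ = 0.935×5.670×10⁻⁸×254×(1013)⁴ = 1.42×10⁷ W.

λ_max ≈ 2.86×10³ nm; P ≈ 1.42×10⁷ W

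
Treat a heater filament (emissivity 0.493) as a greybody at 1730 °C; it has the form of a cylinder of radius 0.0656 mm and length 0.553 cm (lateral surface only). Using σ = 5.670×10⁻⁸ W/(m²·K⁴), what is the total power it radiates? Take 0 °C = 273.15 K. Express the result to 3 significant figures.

P ≈ 1.03 W

T = 1730 °C + 273.15 = 2003.15 K.
Lateral area A = 2πrL = 2π×6.56×10⁻⁵×5.53×10⁻³ = 2.27934×10⁻⁶ m².
P = εσAT⁴ = 0.493 × 5.670×10⁻⁸ × 2.27934×10⁻⁶ × (2003.15)⁴ = 1.03 W.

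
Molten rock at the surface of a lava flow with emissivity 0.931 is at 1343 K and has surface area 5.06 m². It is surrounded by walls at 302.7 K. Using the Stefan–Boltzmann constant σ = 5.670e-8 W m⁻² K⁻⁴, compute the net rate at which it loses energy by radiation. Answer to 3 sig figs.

Area A = 5.06 m².
Net radiated power P_net = εσA(T⁴ − T₀⁴) = 0.931×5.670×10⁻⁸×5.06×(1343⁴ − 302.7⁴).
T⁴ − T₀⁴ = 3.25315×10¹² − 8.39556×10⁹ = 3.24475×10¹² K⁴, so P_net = 8.67×10⁵ W.

Net loss ≈ 8.67×10⁵ W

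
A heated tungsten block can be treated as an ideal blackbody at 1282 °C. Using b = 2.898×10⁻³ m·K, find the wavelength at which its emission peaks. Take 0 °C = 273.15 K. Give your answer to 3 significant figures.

λ_max ≈ 1.86 μm

T = 1282 °C + 273.15 = 1555.15 K.
Wien's displacement law: λ_max = b/T = (2.898×10⁻³ m·K)/(1555.15 K) = 1.863×10⁻⁶ m.
That is 1.86 μm, in the infrared range.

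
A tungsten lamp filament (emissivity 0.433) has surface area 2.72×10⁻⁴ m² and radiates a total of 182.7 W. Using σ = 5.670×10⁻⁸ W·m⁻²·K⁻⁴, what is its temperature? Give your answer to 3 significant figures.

Area A = 2.72×10⁻⁴ m².
P = εσAT⁴ ⇒ T = (P/(εσA))^(1/4) = (182.7/(0.433×5.670×10⁻⁸×2.72×10⁻⁴))^(1/4) = 2.29×10³ K.

T ≈ 2.29×10³ K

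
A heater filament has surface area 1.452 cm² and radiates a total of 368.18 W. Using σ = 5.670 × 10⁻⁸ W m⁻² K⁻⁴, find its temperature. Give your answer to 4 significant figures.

T ≈ 2586 K

Area A = 1.452 cm² = 1.452×10⁻⁴ m².
P = σAT⁴ ⇒ T = (P/(σA))^(1/4) = (368.18/(5.670×10⁻⁸×1.452×10⁻⁴))^(1/4) = 2586 K.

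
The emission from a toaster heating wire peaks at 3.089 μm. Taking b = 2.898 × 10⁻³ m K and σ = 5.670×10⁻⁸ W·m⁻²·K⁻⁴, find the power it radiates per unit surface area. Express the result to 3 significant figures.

I ≈ 4.39×10⁴ W/m²

Wien's law: T = b/λ_max = 2.898×10⁻³/3.089×10⁻⁶ = 938.168 K.
Then I = σT⁴ = 5.670×10⁻⁸×(938.168)⁴ = 4.39×10⁴ W/m².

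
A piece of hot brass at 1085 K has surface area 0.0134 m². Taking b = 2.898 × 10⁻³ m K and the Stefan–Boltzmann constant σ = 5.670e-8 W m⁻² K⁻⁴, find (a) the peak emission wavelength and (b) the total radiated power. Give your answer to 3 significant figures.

λ_max ≈ 2.67×10³ nm; P ≈ 1.05×10³ W

(a) λ_max = b/T = 2.898×10⁻³/1085 = 2.671×10⁻⁶ m = 2.67×10³ nm.
Area A = 0.0134 m².
(b) P = σAT⁴ = 5.670×10⁻⁸×0.0134×(1085)⁴ = 1.05×10³ W.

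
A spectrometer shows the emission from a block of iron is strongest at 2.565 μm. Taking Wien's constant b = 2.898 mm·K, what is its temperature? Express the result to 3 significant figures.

T ≈ 1.13×10³ K

Wien's law gives T = b/λ_max = (2.898×10⁻³ m·K)/(2.565×10⁻⁶ m) = 1.13×10³ K.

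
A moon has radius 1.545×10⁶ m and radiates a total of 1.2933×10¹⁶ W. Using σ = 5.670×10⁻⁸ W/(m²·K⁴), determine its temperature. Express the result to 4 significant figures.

T ≈ 295.3 K

Surface area A = 4πR² = 4π(1.545×10⁶ m)² = 2.99962×10¹³ m².
P = σAT⁴ ⇒ T = (P/(σA))^(1/4) = (1.2933×10¹⁶/(5.670×10⁻⁸×2.99962×10¹³))^(1/4) = 295.3 K.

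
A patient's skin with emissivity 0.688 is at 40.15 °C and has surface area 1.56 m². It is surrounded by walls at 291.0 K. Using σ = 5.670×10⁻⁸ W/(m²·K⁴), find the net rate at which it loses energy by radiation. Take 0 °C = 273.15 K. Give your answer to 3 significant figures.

Net loss ≈ 150 W

T = 40.15 °C + 273.15 = 313.30 K.
Area A = 1.56 m².
Net radiated power P_net = εσA(T⁴ − T₀⁴) = 0.688×5.670×10⁻⁸×1.56×(313.30⁴ − 291.0⁴).
T⁴ − T₀⁴ = 9.63478×10⁹ − 7.17087×10⁹ = 2.46391×10⁹ K⁴, so P_net = 150 W.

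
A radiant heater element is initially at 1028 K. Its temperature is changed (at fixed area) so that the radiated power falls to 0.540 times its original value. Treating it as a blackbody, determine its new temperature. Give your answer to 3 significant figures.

P ∝ T⁴, so T₂/T₁ = (P₂/P₁)^(1/4) = (0.540)^(1/4) = 0.857232.
T₂ = 1028 × 0.857232 = 881 K.

T₂ ≈ 881 K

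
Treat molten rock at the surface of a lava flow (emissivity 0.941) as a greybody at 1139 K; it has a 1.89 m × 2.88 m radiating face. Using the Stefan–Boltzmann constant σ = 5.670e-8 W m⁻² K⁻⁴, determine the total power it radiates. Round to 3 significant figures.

P ≈ 4.89×10⁵ W

Area A = 1.89 × 2.88 = 5.4432 m².
P = εσAT⁴ = 0.941 × 5.670×10⁻⁸ × 5.4432 × (1139)⁴ = 4.89×10⁵ W.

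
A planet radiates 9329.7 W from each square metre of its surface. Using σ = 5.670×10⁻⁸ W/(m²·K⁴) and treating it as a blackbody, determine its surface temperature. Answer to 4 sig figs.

I = σT⁴, so T = (I/σ)^(1/4) = (9329.7/(5.670×10⁻⁸))^(1/4) = 636.9 K.

T ≈ 636.9 K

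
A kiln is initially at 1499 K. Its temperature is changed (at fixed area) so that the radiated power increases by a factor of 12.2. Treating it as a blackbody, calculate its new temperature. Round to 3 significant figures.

T₂ ≈ 2.80×10³ K

P ∝ T⁴, so T₂/T₁ = (P₂/P₁)^(1/4) = (12.2)^(1/4) = 1.86892.
T₂ = 1499 × 1.86892 = 2.80×10³ K.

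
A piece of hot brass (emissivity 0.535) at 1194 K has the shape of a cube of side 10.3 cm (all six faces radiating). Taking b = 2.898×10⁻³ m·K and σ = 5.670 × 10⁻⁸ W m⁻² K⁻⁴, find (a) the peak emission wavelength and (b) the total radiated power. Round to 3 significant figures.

λ_max ≈ 2.43×10³ nm; P ≈ 3.92×10³ W

(a) λ_max = b/T = 2.898×10⁻³/1194 = 2.427×10⁻⁶ m = 2.43×10³ nm.
Area A = 6s² = 6×(0.103 m)² = 0.063654 m².
(b) P = εσAT⁴ = 0.535×5.670×10⁻⁸×0.063654×(1194)⁴ = 3.92×10³ W.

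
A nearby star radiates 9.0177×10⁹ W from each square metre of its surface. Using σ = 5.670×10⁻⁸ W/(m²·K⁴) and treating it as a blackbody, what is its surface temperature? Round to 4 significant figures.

T ≈ 1.997×10⁴ K

I = σT⁴, so T = (I/σ)^(1/4) = (9.0177×10⁹/(5.670×10⁻⁸))^(1/4) = 1.997×10⁴ K.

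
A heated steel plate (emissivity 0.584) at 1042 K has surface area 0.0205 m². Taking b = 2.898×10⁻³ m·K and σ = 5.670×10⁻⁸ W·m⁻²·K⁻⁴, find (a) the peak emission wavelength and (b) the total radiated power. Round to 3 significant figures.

λ_max ≈ 2.78 μm; P ≈ 800 W

(a) λ_max = b/T = 2.898×10⁻³/1042 = 2.781×10⁻⁶ m = 2.78 μm.
Area A = 0.0205 m².
(b) P = εσAT⁴ = 0.584×5.670×10⁻⁸×0.0205×(1042)⁴ = 800 W.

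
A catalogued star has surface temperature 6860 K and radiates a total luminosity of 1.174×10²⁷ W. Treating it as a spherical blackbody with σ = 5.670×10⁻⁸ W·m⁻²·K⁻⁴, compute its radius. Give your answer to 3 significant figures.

R ≈ 8.63×10⁸ m

L = 4πR²σT⁴ ⇒ R = √(L/(4πσT⁴)).
σT⁴ = 1.25568×10⁸ W/m², so R = √(1.174×10²⁷/(4π×1.25568×10⁸)) = 8.63×10⁸ m.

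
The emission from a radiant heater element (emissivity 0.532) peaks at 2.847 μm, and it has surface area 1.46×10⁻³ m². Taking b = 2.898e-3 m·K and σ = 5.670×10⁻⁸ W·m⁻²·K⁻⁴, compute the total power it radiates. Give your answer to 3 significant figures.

P ≈ 47.3 W

Wien's law: T = b/λ_max = 2.898×10⁻³/2.847×10⁻⁶ = 1017.91 K.
Area A = 1.46×10⁻³ m².
Then P = εσAT⁴ = 0.532×5.670×10⁻⁸×1.46×10⁻³×(1017.91)⁴ = 47.3 W.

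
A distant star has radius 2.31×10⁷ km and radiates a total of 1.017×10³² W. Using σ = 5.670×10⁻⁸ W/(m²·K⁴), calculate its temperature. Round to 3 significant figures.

T ≈ 2.27×10⁴ K

Surface area A = 4πR² = 4π(2.31×10¹⁰ m)² = 6.70554×10²¹ m².
P = σAT⁴ ⇒ T = (P/(σA))^(1/4) = (1.017×10³²/(5.670×10⁻⁸×6.70554×10²¹))^(1/4) = 2.27×10⁴ K.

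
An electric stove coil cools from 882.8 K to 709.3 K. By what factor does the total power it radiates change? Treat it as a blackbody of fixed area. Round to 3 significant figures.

P ∝ T⁴, so P₂/P₁ = (T₂/T₁)⁴ = (709.3/882.8)⁴ = (0.803466)⁴ = 0.417.

P₂/P₁ ≈ 0.417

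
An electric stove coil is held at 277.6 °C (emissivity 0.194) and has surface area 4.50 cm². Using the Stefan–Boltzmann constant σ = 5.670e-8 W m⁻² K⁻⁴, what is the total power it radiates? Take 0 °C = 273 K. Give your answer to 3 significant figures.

T = 277.6 °C + 273 = 550.6 K.
Area A = 4.50 cm² = 4.50×10⁻⁴ m².
P = εσAT⁴ = 0.194 × 5.670×10⁻⁸ × 4.50×10⁻⁴ × (550.6)⁴ = 0.455 W.

P ≈ 0.455 W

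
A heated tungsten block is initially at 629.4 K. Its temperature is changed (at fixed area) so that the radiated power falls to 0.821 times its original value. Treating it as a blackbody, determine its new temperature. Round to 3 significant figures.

P ∝ T⁴, so T₂/T₁ = (P₂/P₁)^(1/4) = (0.821)^(1/4) = 0.951888.
T₂ = 629.4 × 0.951888 = 599 K.

T₂ ≈ 599 K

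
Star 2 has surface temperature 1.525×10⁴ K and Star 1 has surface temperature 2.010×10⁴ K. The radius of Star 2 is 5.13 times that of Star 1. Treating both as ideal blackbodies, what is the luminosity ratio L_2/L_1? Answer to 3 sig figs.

L ∝ R²T⁴, so L_2/L_1 = (R_2/R_1)²(T_2/T_1)⁴ = (5.13)² × (1.525×10⁴/2.010×10⁴)⁴ = 26.3169 × 0.331356 = 8.72.

L_2/L_1 ≈ 8.72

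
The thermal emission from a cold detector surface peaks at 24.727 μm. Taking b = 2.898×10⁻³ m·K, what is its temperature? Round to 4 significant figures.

Wien's law gives T = b/λ_max = (2.898×10⁻³ m·K)/(2.4727×10⁻⁵ m) = 117.2 K.

T ≈ 117.2 K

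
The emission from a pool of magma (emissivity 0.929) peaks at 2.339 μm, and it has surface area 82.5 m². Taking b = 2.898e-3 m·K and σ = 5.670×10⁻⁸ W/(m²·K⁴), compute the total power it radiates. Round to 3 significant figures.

Wien's law: T = b/λ_max = 2.898×10⁻³/2.339×10⁻⁶ = 1238.99 K.
Area A = 82.5 m².
Then P = εσAT⁴ = 0.929×5.670×10⁻⁸×82.5×(1238.99)⁴ = 1.02×10⁷ W.

P ≈ 1.02×10⁷ W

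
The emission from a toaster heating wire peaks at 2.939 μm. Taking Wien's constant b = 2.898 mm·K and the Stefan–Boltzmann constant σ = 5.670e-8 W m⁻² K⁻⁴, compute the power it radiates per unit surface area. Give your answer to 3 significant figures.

I ≈ 5.36×10⁴ W/m²

Wien's law: T = b/λ_max = 2.898×10⁻³/2.939×10⁻⁶ = 986.050 K.
Then I = σT⁴ = 5.670×10⁻⁸×(986.050)⁴ = 5.36×10⁴ W/m².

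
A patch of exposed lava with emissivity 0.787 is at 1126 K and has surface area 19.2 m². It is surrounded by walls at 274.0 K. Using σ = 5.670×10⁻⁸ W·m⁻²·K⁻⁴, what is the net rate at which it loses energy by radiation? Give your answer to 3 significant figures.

Net loss ≈ 1.37×10⁶ W

Area A = 19.2 m².
Net radiated power P_net = εσA(T⁴ − T₀⁴) = 0.787×5.670×10⁻⁸×19.2×(1126⁴ − 274.0⁴).
T⁴ − T₀⁴ = 1.60751×10¹² − 5.63641×10⁹ = 1.60187×10¹² K⁴, so P_net = 1.37×10⁶ W.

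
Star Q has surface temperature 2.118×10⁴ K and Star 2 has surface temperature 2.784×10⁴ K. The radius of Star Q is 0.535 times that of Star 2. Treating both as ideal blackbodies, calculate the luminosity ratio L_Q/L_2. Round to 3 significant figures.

L_Q/L_2 ≈ 0.0959

L ∝ R²T⁴, so L_Q/L_2 = (R_Q/R_2)²(T_Q/T_2)⁴ = (0.535)² × (2.118×10⁴/2.784×10⁴)⁴ = 0.286225 × 0.334986 = 0.0959.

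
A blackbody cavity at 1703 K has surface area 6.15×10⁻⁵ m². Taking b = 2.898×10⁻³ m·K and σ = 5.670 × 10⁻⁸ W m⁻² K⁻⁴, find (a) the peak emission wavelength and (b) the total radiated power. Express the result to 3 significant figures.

(a) λ_max = b/T = 2.898×10⁻³/1703 = 1.702×10⁻⁶ m = 1.70×10³ nm.
Area A = 6.15×10⁻⁵ m².
(b) P = σAT⁴ = 5.670×10⁻⁸×6.15×10⁻⁵×(1703)⁴ = 29.3 W.

λ_max ≈ 1.70×10³ nm; P ≈ 29.3 W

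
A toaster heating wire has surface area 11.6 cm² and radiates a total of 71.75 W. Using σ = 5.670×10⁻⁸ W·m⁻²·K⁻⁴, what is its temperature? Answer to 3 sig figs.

Area A = 11.6 cm² = 1.16×10⁻³ m².
P = σAT⁴ ⇒ T = (P/(σA))^(1/4) = (71.75/(5.670×10⁻⁸×1.16×10⁻³))^(1/4) = 1.02×10³ K.

T ≈ 1.02×10³ K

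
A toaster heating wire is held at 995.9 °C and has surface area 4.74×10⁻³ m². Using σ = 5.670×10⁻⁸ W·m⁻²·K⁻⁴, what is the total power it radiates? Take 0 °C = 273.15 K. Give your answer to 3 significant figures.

T = 995.9 °C + 273.15 = 1269.05 K.
Area A = 4.74×10⁻³ m².
P = σAT⁴ = 5.670×10⁻⁸ × 4.74×10⁻³ × (1269.05)⁴ = 697 W.

P ≈ 697 W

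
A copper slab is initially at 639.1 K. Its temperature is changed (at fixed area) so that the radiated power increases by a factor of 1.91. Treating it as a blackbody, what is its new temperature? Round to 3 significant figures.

P ∝ T⁴, so T₂/T₁ = (P₂/P₁)^(1/4) = (1.91)^(1/4) = 1.17560.
T₂ = 639.1 × 1.17560 = 751 K.

T₂ ≈ 751 K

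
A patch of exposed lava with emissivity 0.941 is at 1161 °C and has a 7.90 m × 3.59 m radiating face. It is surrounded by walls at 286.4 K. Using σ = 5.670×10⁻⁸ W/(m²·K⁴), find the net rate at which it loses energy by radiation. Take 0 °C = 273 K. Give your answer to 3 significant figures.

T = 1161 °C + 273 = 1434 K.
Area A = 7.90 × 3.59 = 28.361 m².
Net radiated power P_net = εσA(T⁴ − T₀⁴) = 0.941×5.670×10⁻⁸×28.361×(1434⁴ − 286.4⁴).
T⁴ − T₀⁴ = 4.22860×10¹² − 6.72809×10⁹ = 4.22187×10¹² K⁴, so P_net = 6.39×10⁶ W.

Net loss ≈ 6.39×10⁶ W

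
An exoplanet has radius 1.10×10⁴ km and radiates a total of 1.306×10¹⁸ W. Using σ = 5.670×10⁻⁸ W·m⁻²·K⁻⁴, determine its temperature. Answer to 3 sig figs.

T ≈ 351 K

Surface area A = 4πR² = 4π(1.10×10⁷ m)² = 1.52053×10¹⁵ m².
P = σAT⁴ ⇒ T = (P/(σA))^(1/4) = (1.306×10¹⁸/(5.670×10⁻⁸×1.52053×10¹⁵))^(1/4) = 351 K.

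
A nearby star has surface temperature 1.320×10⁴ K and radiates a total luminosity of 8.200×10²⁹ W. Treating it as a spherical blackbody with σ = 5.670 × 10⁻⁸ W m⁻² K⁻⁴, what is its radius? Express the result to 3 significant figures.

R ≈ 6.16×10⁹ m

L = 4πR²σT⁴ ⇒ R = √(L/(4πσT⁴)).
σT⁴ = 1.72139×10⁹ W/m², so R = √(8.200×10²⁹/(4π×1.72139×10⁹)) = 6.16×10⁹ m.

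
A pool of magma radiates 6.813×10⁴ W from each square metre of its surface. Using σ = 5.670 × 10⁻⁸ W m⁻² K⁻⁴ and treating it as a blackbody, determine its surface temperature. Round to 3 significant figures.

I = σT⁴, so T = (I/σ)^(1/4) = (6.813×10⁴/(5.670×10⁻⁸))^(1/4) = 1.05×10³ K.

T ≈ 1.05×10³ K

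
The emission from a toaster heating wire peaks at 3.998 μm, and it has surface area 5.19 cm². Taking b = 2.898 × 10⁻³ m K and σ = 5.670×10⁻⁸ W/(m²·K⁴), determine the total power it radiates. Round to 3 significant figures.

Wien's law: T = b/λ_max = 2.898×10⁻³/3.998×10⁻⁶ = 724.862 K.
Area A = 5.19 cm² = 5.19×10⁻⁴ m².
Then P = σAT⁴ = 5.670×10⁻⁸×5.19×10⁻⁴×(724.862)⁴ = 8.12 W.

P ≈ 8.12 W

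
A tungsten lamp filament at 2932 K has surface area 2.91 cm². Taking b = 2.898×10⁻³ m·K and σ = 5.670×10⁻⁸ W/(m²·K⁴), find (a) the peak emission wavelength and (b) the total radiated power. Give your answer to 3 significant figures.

λ_max ≈ 0.988 μm; P ≈ 1.22×10³ W

(a) λ_max = b/T = 2.898×10⁻³/2932 = 9.884×10⁻⁷ m = 0.988 μm.
Area A = 2.91 cm² = 2.91×10⁻⁴ m².
(b) P = σAT⁴ = 5.670×10⁻⁸×2.91×10⁻⁴×(2932)⁴ = 1.22×10³ W.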